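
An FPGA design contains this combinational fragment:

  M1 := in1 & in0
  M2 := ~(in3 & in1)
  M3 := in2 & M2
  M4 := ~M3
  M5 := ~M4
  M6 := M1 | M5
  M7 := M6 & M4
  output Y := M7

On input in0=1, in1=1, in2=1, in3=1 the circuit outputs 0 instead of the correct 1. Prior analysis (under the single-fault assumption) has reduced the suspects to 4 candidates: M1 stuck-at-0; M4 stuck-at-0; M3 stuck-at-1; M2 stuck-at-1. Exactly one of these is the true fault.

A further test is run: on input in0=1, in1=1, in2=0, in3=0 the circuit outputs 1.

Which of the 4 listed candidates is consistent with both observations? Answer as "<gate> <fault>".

M2 stuck-at-1

Evaluate each candidate on input in0=1, in1=1, in2=0, in3=0:
  M1 stuck-at-0: M1=0 [stuck-at-0], M2=1, M3=0, M4=1, M5=0, M6=0, M7=0 → 0 — eliminated
  M4 stuck-at-0: M1=1, M2=1, M3=0, M4=0 [stuck-at-0], M5=1, M6=1, M7=0 → 0 — eliminated
  M3 stuck-at-1: M1=1, M2=1, M3=1 [stuck-at-1], M4=0, M5=1, M6=1, M7=0 → 0 — eliminated
  M2 stuck-at-1: M1=1, M2=1 [stuck-at-1], M3=0, M4=1, M5=0, M6=1, M7=1 → 1 — matches
Only M2 stuck-at-1 reproduces the observed 1.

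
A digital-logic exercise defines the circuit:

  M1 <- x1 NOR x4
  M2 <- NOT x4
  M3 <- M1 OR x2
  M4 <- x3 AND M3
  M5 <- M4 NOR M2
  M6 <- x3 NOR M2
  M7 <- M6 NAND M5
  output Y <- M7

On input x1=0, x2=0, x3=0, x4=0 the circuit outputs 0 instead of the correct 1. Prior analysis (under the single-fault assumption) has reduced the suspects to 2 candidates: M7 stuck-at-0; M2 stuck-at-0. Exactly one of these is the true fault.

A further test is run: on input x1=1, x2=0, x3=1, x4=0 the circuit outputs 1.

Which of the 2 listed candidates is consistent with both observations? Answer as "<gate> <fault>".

M2 stuck-at-0

Evaluate each candidate on input x1=1, x2=0, x3=1, x4=0:
  M7 stuck-at-0: M1=0, M2=1, M3=0, M4=0, M5=0, M6=0, M7=0 [stuck-at-0] → 0 — eliminated
  M2 stuck-at-0: M1=0, M2=0 [stuck-at-0], M3=0, M4=0, M5=1, M6=0, M7=1 → 1 — matches
Only M2 stuck-at-0 reproduces the observed 1.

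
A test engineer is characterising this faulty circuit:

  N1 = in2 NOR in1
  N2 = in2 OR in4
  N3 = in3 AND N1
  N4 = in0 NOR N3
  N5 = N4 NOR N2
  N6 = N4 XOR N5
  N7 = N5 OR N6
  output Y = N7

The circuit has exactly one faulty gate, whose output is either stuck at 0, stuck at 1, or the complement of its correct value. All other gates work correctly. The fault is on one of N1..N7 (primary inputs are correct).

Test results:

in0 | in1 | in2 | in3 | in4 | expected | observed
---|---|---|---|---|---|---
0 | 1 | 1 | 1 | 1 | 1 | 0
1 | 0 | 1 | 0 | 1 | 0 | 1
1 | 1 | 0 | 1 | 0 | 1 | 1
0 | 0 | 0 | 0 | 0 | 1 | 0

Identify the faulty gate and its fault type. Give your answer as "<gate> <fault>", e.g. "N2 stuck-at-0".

Fault-free values for test 1 (in0=0, in1=1, in2=1, in3=1, in4=1): N1=0, N2=1, N3=0, N4=1, N5=0, N6=1, N7=1, giving Y=1. Observed 0.
Test 1: faults giving observed 0 are {N1 stuck-at-1, N1 inverted output, N3 stuck-at-1, N3 inverted output, N4 stuck-at-0, N4 inverted output, N6 stuck-at-0, N6 inverted output, N7 stuck-at-0, N7 inverted output}.
Test 2 (in0=1, in1=0, in2=1, in3=0, in4=1): fault-free N1=0, N2=1, N3=0, N4=0, N5=0, N6=0, N7=0 → 0; observed 1. Eliminates N1 stuck-at-1, N1 inverted output, N3 stuck-at-1, N3 inverted output, N4 stuck-at-0, N6 stuck-at-0, N7 stuck-at-0.
Test 3 (in0=1, in1=1, in2=0, in3=1, in4=0): fault-free N1=0, N2=0, N3=0, N4=0, N5=1, N6=1, N7=1 → 1; observed 1. Eliminates N7 inverted output.
Test 4 (in0=0, in1=0, in2=0, in3=0, in4=0): fault-free N1=1, N2=0, N3=0, N4=1, N5=0, N6=1, N7=1 → 1; observed 0. Eliminates N4 inverted output.
Only N6 inverted output is consistent with every test.

N6 inverted output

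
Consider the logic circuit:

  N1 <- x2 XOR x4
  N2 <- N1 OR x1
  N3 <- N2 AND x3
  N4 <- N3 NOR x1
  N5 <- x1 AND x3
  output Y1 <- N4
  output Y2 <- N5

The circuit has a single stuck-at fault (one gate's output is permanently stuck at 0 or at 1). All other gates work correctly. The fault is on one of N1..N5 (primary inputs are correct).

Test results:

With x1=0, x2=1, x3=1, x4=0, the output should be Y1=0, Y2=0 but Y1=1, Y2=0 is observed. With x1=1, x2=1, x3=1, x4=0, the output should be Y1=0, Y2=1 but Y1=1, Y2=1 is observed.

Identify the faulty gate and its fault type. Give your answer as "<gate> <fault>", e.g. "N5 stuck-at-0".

N4 stuck-at-1

Fault-free values for test 1 (x1=0, x2=1, x3=1, x4=0): N1=1, N2=1, N3=1, N4=0, N5=0, giving Y1=0, Y2=0. Observed Y1=1, Y2=0.
Test 1: faults giving observed Y1=1, Y2=0 are {N1 stuck-at-0, N2 stuck-at-0, N3 stuck-at-0, N4 stuck-at-1}.
Test 2 (x1=1, x2=1, x3=1, x4=0): fault-free N1=1, N2=1, N3=1, N4=0, N5=1 → Y1=0, Y2=1; observed Y1=1, Y2=1. Eliminates N1 stuck-at-0, N2 stuck-at-0, N3 stuck-at-0.
Only N4 stuck-at-1 is consistent with every test.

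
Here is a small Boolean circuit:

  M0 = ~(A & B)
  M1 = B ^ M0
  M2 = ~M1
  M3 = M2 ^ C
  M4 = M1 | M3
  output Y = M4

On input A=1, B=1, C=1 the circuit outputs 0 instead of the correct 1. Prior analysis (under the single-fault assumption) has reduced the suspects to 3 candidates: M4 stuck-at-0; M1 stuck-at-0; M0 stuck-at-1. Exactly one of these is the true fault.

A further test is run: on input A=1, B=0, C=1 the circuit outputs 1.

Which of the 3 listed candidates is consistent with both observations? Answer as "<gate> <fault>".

M0 stuck-at-1

Evaluate each candidate on input A=1, B=0, C=1:
  M4 stuck-at-0: M0=1, M1=1, M2=0, M3=1, M4=0 [stuck-at-0] → 0 — eliminated
  M1 stuck-at-0: M0=1, M1=0 [stuck-at-0], M2=1, M3=0, M4=0 → 0 — eliminated
  M0 stuck-at-1: M0=1 [stuck-at-1], M1=1, M2=0, M3=1, M4=1 → 1 — matches
Only M0 stuck-at-1 reproduces the observed 1.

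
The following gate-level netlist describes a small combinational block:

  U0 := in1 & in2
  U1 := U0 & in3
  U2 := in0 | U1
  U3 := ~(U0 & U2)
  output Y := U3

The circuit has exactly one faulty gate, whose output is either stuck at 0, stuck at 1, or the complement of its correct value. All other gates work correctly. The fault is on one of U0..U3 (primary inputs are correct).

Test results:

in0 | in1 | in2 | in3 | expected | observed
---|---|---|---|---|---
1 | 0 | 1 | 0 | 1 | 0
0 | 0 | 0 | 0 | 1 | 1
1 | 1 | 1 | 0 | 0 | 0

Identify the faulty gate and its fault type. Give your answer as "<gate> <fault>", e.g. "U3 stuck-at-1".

Fault-free values for test 1 (in0=1, in1=0, in2=1, in3=0): U0=0, U1=0, U2=1, U3=1, giving Y=1. Observed 0.
Test 1: faults giving observed 0 are {U0 stuck-at-1, U0 inverted output, U3 stuck-at-0, U3 inverted output}.
Test 2 (in0=0, in1=0, in2=0, in3=0): fault-free U0=0, U1=0, U2=0, U3=1 → 1; observed 1. Eliminates U3 stuck-at-0, U3 inverted output.
Test 3 (in0=1, in1=1, in2=1, in3=0): fault-free U0=1, U1=0, U2=1, U3=0 → 0; observed 0. Eliminates U0 inverted output.
Only U0 stuck-at-1 is consistent with every test.

U0 stuck-at-1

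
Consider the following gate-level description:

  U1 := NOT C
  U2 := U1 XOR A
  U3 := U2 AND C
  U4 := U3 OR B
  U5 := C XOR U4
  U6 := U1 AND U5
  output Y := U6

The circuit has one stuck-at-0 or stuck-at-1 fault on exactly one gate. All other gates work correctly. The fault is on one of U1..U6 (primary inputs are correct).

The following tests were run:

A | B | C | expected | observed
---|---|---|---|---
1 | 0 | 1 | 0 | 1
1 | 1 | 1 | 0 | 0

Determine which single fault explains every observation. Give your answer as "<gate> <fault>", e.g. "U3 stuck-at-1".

Fault-free values for test 1 (A=1, B=0, C=1): U1=0, U2=1, U3=1, U4=1, U5=0, U6=0, giving Y=0. Observed 1.
Test 1: faults giving observed 1 are {U1 stuck-at-1, U6 stuck-at-1}.
Test 2 (A=1, B=1, C=1): fault-free U1=0, U2=1, U3=1, U4=1, U5=0, U6=0 → 0; observed 0. Eliminates U6 stuck-at-1.
Only U1 stuck-at-1 is consistent with every test.

U1 stuck-at-1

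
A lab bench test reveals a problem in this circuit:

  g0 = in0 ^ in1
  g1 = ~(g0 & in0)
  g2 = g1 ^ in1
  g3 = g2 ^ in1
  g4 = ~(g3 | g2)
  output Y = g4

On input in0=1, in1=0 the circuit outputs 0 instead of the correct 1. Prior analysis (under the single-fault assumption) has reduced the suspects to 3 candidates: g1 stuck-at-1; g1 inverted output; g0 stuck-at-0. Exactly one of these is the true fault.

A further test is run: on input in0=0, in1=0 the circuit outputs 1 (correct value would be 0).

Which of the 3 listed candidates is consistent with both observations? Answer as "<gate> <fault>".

Evaluate each candidate on input in0=0, in1=0:
  g1 stuck-at-1: g0=0, g1=1 [stuck-at-1], g2=1, g3=1, g4=0 → 0 — eliminated
  g1 inverted output: g0=0, g1=0 [inverted output], g2=0, g3=0, g4=1 → 1 — matches
  g0 stuck-at-0: g0=0 [stuck-at-0], g1=1, g2=1, g3=1, g4=0 → 0 — eliminated
Only g1 inverted output reproduces the observed 1.

g1 inverted output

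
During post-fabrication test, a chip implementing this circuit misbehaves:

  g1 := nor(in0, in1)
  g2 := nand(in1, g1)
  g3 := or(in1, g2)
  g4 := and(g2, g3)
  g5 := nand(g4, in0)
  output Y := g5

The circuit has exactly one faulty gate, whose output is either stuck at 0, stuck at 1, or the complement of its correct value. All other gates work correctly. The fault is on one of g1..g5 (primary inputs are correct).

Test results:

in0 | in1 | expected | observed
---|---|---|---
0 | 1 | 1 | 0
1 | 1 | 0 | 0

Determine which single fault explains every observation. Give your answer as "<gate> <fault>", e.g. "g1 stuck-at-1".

Fault-free values for test 1 (in0=0, in1=1): g1=0, g2=1, g3=1, g4=1, g5=1, giving Y=1. Observed 0.
Test 1: faults giving observed 0 are {g5 stuck-at-0, g5 inverted output}.
Test 2 (in0=1, in1=1): fault-free g1=0, g2=1, g3=1, g4=1, g5=0 → 0; observed 0. Eliminates g5 inverted output.
Only g5 stuck-at-0 is consistent with every test.

g5 stuck-at-0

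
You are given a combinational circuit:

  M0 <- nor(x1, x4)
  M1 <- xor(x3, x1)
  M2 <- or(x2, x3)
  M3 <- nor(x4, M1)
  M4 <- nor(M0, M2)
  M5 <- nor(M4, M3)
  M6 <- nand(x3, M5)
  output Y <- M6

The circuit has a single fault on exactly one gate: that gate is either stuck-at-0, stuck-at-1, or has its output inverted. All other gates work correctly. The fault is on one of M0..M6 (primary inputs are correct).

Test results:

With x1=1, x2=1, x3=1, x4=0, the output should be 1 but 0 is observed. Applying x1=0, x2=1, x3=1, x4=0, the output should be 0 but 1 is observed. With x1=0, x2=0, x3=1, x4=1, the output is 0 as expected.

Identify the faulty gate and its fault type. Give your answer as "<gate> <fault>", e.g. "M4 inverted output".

Fault-free values for test 1 (x1=1, x2=1, x3=1, x4=0): M0=0, M1=0, M2=1, M3=1, M4=0, M5=0, M6=1, giving Y=1. Observed 0.
Test 1: faults giving observed 0 are {M1 stuck-at-1, M1 inverted output, M3 stuck-at-0, M3 inverted output, M5 stuck-at-1, M5 inverted output, M6 stuck-at-0, M6 inverted output}.
Test 2 (x1=0, x2=1, x3=1, x4=0): fault-free M0=1, M1=1, M2=1, M3=0, M4=0, M5=1, M6=0 → 0; observed 1. Eliminates M1 stuck-at-1, M3 stuck-at-0, M5 stuck-at-1, M6 stuck-at-0.
Test 3 (x1=0, x2=0, x3=1, x4=1): fault-free M0=0, M1=1, M2=1, M3=0, M4=0, M5=1, M6=0 → 0; observed 0. Eliminates M3 inverted output, M5 inverted output, M6 inverted output.
Only M1 inverted output is consistent with every test.

M1 inverted output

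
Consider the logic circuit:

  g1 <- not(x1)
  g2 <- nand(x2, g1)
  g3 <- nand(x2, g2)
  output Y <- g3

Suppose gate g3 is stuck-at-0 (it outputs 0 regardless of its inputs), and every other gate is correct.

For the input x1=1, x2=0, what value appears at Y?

0

Propagate with g3 forced: g1=0, g2=1, g3=0 [stuck-at-0].
So Y = 0. (Without the fault it would be 1.)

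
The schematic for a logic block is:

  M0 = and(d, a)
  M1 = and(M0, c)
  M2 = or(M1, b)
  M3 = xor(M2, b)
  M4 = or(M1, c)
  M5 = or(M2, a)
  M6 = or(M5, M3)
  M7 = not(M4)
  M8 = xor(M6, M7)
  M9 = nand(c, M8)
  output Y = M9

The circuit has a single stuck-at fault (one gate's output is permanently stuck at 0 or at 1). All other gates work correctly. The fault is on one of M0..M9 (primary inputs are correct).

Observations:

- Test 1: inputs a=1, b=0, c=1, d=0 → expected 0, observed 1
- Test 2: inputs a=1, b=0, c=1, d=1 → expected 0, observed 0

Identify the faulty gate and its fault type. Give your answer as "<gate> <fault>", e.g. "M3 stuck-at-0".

Fault-free values for test 1 (a=1, b=0, c=1, d=0): M0=0, M1=0, M2=0, M3=0, M4=1, M5=1, M6=1, M7=0, M8=1, M9=0, giving Y=0. Observed 1.
Test 1: faults giving observed 1 are {M4 stuck-at-0, M5 stuck-at-0, M6 stuck-at-0, M7 stuck-at-1, M8 stuck-at-0, M9 stuck-at-1}.
Test 2 (a=1, b=0, c=1, d=1): fault-free M0=1, M1=1, M2=1, M3=1, M4=1, M5=1, M6=1, M7=0, M8=1, M9=0 → 0; observed 0. Eliminates M4 stuck-at-0, M6 stuck-at-0, M7 stuck-at-1, M8 stuck-at-0, M9 stuck-at-1.
Only M5 stuck-at-0 is consistent with every test.

M5 stuck-at-0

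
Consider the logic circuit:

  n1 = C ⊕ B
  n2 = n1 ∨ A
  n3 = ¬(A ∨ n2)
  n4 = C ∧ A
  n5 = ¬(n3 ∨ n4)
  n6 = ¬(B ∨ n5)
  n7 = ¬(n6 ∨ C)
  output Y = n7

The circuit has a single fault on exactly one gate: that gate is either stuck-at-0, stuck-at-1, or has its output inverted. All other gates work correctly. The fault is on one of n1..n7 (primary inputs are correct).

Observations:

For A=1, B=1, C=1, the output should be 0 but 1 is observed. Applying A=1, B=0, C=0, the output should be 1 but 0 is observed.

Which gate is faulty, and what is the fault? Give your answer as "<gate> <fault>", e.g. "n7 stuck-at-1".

Fault-free values for test 1 (A=1, B=1, C=1): n1=0, n2=1, n3=0, n4=1, n5=0, n6=0, n7=0, giving Y=0. Observed 1.
Test 1: faults giving observed 1 are {n7 stuck-at-1, n7 inverted output}.
Test 2 (A=1, B=0, C=0): fault-free n1=0, n2=1, n3=0, n4=0, n5=1, n6=0, n7=1 → 1; observed 0. Eliminates n7 stuck-at-1.
Only n7 inverted output is consistent with every test.

n7 inverted output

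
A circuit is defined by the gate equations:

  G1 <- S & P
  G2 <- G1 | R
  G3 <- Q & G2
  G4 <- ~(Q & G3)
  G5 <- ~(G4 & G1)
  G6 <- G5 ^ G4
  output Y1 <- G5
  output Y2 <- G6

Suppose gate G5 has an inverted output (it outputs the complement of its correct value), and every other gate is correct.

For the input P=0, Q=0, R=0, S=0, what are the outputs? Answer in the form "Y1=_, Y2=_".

Y1=0, Y2=1

Propagate with G5 forced: G1=0, G2=0, G3=0, G4=1, G5=0 [inverted output], G6=1.
So the outputs are Y1=0, Y2=1. (Without the fault they would be Y1=1, Y2=0.)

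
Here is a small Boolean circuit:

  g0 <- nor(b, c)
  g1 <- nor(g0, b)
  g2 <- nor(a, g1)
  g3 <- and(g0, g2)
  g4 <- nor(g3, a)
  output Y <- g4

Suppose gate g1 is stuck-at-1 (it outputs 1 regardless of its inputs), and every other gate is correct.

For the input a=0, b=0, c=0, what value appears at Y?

Propagate with g1 forced: g0=1, g1=1 [stuck-at-1], g2=0, g3=0, g4=1.
So Y = 1. (Without the fault it would be 0.)

1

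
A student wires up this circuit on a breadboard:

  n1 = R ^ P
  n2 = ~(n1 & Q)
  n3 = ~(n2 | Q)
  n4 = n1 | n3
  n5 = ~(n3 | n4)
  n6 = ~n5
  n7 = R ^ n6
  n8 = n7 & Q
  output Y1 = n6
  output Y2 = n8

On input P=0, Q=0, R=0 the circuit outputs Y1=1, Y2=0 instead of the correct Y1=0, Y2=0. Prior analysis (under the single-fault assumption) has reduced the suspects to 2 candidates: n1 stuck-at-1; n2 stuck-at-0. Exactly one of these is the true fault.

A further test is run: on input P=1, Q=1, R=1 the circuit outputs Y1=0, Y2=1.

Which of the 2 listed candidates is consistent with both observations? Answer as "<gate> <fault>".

Evaluate each candidate on input P=1, Q=1, R=1:
  n1 stuck-at-1: n1=1 [stuck-at-1], n2=0, n3=0, n4=1, n5=0, n6=1, n7=0, n8=0 → Y1=1, Y2=0 — eliminated
  n2 stuck-at-0: n1=0, n2=0 [stuck-at-0], n3=0, n4=0, n5=1, n6=0, n7=1, n8=1 → Y1=0, Y2=1 — matches
Only n2 stuck-at-0 reproduces the observed Y1=0, Y2=1.

n2 stuck-at-0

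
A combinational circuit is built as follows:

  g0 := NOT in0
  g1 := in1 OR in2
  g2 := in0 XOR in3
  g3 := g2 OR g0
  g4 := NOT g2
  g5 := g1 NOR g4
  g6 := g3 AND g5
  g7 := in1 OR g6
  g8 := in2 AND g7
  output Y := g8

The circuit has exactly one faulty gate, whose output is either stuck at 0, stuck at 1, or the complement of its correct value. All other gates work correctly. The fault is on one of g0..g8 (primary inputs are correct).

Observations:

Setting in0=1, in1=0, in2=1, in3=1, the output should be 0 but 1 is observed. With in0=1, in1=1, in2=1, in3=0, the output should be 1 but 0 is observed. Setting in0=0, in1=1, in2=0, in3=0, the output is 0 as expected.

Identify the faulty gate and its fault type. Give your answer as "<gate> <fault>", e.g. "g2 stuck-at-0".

g7 inverted output

Fault-free values for test 1 (in0=1, in1=0, in2=1, in3=1): g0=0, g1=1, g2=0, g3=0, g4=1, g5=0, g6=0, g7=0, g8=0, giving Y=0. Observed 1.
Test 1: faults giving observed 1 are {g6 stuck-at-1, g6 inverted output, g7 stuck-at-1, g7 inverted output, g8 stuck-at-1, g8 inverted output}.
Test 2 (in0=1, in1=1, in2=1, in3=0): fault-free g0=0, g1=1, g2=1, g3=1, g4=0, g5=0, g6=0, g7=1, g8=1 → 1; observed 0. Eliminates g6 stuck-at-1, g6 inverted output, g7 stuck-at-1, g8 stuck-at-1.
Test 3 (in0=0, in1=1, in2=0, in3=0): fault-free g0=1, g1=1, g2=0, g3=1, g4=1, g5=0, g6=0, g7=1, g8=0 → 0; observed 0. Eliminates g8 inverted output.
Only g7 inverted output is consistent with every test.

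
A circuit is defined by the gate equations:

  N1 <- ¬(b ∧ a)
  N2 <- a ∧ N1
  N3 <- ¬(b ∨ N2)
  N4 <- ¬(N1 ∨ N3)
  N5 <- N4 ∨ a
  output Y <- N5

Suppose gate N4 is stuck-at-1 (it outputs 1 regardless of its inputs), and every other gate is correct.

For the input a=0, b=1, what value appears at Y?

1

Propagate with N4 forced: N1=1, N2=0, N3=0, N4=1 [stuck-at-1], N5=1.
So Y = 1. (Without the fault it would be 0.)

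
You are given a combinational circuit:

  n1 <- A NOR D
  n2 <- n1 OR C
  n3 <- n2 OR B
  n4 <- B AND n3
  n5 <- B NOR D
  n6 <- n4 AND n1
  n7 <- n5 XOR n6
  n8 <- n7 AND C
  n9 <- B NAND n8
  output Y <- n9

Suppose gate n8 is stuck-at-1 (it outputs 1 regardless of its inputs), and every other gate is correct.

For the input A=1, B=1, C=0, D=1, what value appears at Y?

Propagate with n8 forced: n1=0, n2=0, n3=1, n4=1, n5=0, n6=0, n7=0, n8=1 [stuck-at-1], n9=0.
So Y = 0. (Without the fault it would be 1.)

0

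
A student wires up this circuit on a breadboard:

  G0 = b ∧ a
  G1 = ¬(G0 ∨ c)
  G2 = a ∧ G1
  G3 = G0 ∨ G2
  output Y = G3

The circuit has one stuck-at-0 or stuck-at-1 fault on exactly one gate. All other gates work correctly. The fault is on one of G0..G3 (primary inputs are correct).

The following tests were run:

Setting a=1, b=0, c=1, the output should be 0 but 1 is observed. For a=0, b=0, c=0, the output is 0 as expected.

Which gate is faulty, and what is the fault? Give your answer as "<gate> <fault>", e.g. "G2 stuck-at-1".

G1 stuck-at-1

Fault-free values for test 1 (a=1, b=0, c=1): G0=0, G1=0, G2=0, G3=0, giving Y=0. Observed 1.
Test 1: faults giving observed 1 are {G0 stuck-at-1, G1 stuck-at-1, G2 stuck-at-1, G3 stuck-at-1}.
Test 2 (a=0, b=0, c=0): fault-free G0=0, G1=1, G2=0, G3=0 → 0; observed 0. Eliminates G0 stuck-at-1, G2 stuck-at-1, G3 stuck-at-1.
Only G1 stuck-at-1 is consistent with every test.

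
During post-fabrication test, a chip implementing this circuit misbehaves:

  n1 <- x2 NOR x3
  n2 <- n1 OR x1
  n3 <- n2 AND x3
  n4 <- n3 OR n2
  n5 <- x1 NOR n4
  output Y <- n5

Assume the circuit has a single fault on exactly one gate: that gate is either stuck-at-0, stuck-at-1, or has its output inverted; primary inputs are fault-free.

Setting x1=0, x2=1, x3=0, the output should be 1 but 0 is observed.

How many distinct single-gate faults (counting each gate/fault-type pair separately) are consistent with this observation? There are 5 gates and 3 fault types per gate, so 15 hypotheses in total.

Fault-free: n1=0, n2=0, n3=0, n4=0, n5=1 → 1. Observed 0.
  n1: stuck-at-1, inverted output ✓; others ✗
  n2: stuck-at-1, inverted output ✓; others ✗
  n3: stuck-at-1, inverted output ✓; others ✗
  n4: stuck-at-1, inverted output ✓; others ✗
  n5: stuck-at-0, inverted output ✓; others ✗
Consistent faults: {n1 stuck-at-1, n1 inverted output, n2 stuck-at-1, n2 inverted output, n3 stuck-at-1, n3 inverted output, n4 stuck-at-1, n4 inverted output, n5 stuck-at-0, n5 inverted output} — 10 in all.

10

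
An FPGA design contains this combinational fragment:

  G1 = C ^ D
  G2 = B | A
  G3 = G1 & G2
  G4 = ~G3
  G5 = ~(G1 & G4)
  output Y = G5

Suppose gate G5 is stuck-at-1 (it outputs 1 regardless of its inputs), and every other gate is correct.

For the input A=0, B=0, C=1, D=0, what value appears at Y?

1

Propagate with G5 forced: G1=1, G2=0, G3=0, G4=1, G5=1 [stuck-at-1].
So Y = 1. (Without the fault it would be 0.)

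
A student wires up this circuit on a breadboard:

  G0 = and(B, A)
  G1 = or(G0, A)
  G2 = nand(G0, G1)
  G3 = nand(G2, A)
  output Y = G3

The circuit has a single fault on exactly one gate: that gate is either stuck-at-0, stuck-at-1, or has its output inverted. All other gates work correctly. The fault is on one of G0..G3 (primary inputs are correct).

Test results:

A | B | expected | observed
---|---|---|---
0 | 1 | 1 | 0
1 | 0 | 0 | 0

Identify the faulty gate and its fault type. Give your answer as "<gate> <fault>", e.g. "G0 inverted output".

G3 stuck-at-0

Fault-free values for test 1 (A=0, B=1): G0=0, G1=0, G2=1, G3=1, giving Y=1. Observed 0.
Test 1: faults giving observed 0 are {G3 stuck-at-0, G3 inverted output}.
Test 2 (A=1, B=0): fault-free G0=0, G1=1, G2=1, G3=0 → 0; observed 0. Eliminates G3 inverted output.
Only G3 stuck-at-0 is consistent with every test.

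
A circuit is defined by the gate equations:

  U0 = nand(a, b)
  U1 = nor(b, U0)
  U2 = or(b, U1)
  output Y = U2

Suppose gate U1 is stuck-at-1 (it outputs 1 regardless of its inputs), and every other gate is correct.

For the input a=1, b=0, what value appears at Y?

Propagate with U1 forced: U0=1, U1=1 [stuck-at-1], U2=1.
So Y = 1. (Without the fault it would be 0.)

1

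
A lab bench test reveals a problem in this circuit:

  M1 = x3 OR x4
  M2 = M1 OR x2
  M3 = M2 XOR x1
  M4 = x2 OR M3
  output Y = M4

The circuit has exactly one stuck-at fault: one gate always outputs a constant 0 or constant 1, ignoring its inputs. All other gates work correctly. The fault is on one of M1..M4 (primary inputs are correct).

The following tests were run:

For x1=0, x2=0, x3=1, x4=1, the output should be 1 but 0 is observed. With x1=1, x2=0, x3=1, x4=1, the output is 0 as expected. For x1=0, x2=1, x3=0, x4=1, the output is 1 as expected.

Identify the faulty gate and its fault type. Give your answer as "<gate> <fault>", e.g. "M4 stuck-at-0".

M3 stuck-at-0

Fault-free values for test 1 (x1=0, x2=0, x3=1, x4=1): M1=1, M2=1, M3=1, M4=1, giving Y=1. Observed 0.
Test 1: faults giving observed 0 are {M1 stuck-at-0, M2 stuck-at-0, M3 stuck-at-0, M4 stuck-at-0}.
Test 2 (x1=1, x2=0, x3=1, x4=1): fault-free M1=1, M2=1, M3=0, M4=0 → 0; observed 0. Eliminates M1 stuck-at-0, M2 stuck-at-0.
Test 3 (x1=0, x2=1, x3=0, x4=1): fault-free M1=1, M2=1, M3=1, M4=1 → 1; observed 1. Eliminates M4 stuck-at-0.
Only M3 stuck-at-0 is consistent with every test.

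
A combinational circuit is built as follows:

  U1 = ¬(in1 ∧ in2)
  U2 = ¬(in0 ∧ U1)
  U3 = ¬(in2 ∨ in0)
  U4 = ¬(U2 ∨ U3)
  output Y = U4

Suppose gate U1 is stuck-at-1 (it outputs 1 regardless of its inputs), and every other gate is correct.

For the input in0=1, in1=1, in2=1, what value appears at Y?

1

Propagate with U1 forced: U1=1 [stuck-at-1], U2=0, U3=0, U4=1.
So Y = 1. (Without the fault it would be 0.)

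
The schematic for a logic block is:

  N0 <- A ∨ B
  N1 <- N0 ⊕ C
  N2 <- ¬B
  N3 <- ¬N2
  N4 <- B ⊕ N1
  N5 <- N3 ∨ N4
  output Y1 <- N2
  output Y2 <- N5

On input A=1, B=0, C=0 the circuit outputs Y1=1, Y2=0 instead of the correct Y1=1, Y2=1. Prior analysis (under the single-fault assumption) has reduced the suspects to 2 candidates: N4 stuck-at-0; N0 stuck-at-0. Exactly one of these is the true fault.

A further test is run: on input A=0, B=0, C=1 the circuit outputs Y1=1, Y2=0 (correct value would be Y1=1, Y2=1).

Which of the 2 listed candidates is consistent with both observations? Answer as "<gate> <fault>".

N4 stuck-at-0

Evaluate each candidate on input A=0, B=0, C=1:
  N4 stuck-at-0: N0=0, N1=1, N2=1, N3=0, N4=0 [stuck-at-0], N5=0 → Y1=1, Y2=0 — matches
  N0 stuck-at-0: N0=0 [stuck-at-0], N1=1, N2=1, N3=0, N4=1, N5=1 → Y1=1, Y2=1 — eliminated
Only N4 stuck-at-0 reproduces the observed Y1=1, Y2=0.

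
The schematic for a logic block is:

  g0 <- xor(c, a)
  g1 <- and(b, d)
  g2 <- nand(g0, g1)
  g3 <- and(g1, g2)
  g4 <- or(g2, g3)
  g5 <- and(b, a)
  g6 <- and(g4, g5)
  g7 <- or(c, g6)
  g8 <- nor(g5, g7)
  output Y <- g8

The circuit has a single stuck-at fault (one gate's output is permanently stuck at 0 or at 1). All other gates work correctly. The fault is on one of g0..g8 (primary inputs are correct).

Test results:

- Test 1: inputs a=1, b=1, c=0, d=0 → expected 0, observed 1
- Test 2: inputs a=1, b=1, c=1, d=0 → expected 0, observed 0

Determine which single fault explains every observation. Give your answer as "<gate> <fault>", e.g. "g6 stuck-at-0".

Fault-free values for test 1 (a=1, b=1, c=0, d=0): g0=1, g1=0, g2=1, g3=0, g4=1, g5=1, g6=1, g7=1, g8=0, giving Y=0. Observed 1.
Test 1: faults giving observed 1 are {g5 stuck-at-0, g8 stuck-at-1}.
Test 2 (a=1, b=1, c=1, d=0): fault-free g0=0, g1=0, g2=1, g3=0, g4=1, g5=1, g6=1, g7=1, g8=0 → 0; observed 0. Eliminates g8 stuck-at-1.
Only g5 stuck-at-0 is consistent with every test.

g5 stuck-at-0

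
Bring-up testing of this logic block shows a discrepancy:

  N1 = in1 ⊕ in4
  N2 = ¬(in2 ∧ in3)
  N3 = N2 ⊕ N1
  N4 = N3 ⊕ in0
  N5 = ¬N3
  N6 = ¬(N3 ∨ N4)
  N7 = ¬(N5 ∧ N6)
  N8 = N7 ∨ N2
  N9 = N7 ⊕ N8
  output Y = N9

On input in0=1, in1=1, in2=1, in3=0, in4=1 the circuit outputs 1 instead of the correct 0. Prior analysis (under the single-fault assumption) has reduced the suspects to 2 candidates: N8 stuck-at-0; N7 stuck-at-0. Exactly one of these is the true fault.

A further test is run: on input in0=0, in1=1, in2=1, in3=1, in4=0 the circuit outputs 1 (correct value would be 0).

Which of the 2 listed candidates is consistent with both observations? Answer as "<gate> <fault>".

Evaluate each candidate on input in0=0, in1=1, in2=1, in3=1, in4=0:
  N8 stuck-at-0: N1=1, N2=0, N3=1, N4=1, N5=0, N6=0, N7=1, N8=0 [stuck-at-0], N9=1 → 1 — matches
  N7 stuck-at-0: N1=1, N2=0, N3=1, N4=1, N5=0, N6=0, N7=0 [stuck-at-0], N8=0, N9=0 → 0 — eliminated
Only N8 stuck-at-0 reproduces the observed 1.

N8 stuck-at-0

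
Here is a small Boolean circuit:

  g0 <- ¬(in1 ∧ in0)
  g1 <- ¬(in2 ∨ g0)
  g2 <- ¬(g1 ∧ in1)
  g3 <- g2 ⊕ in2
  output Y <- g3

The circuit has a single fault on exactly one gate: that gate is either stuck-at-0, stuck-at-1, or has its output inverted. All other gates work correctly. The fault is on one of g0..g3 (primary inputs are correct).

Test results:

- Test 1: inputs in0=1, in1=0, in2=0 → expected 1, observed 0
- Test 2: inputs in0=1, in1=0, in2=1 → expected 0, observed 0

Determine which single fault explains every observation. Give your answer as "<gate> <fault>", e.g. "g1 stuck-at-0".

g3 stuck-at-0

Fault-free values for test 1 (in0=1, in1=0, in2=0): g0=1, g1=0, g2=1, g3=1, giving Y=1. Observed 0.
Test 1: faults giving observed 0 are {g2 stuck-at-0, g2 inverted output, g3 stuck-at-0, g3 inverted output}.
Test 2 (in0=1, in1=0, in2=1): fault-free g0=1, g1=0, g2=1, g3=0 → 0; observed 0. Eliminates g2 stuck-at-0, g2 inverted output, g3 inverted output.
Only g3 stuck-at-0 is consistent with every test.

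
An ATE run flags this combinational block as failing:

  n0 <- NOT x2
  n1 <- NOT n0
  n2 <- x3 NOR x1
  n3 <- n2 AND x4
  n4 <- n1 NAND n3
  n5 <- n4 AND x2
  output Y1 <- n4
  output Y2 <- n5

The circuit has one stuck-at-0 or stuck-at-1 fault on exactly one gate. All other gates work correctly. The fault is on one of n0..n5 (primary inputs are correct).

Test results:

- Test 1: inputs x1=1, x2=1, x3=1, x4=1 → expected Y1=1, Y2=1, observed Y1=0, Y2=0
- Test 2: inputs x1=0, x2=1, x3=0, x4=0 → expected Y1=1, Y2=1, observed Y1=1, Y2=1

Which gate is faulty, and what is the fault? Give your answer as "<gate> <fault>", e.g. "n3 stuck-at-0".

Fault-free values for test 1 (x1=1, x2=1, x3=1, x4=1): n0=0, n1=1, n2=0, n3=0, n4=1, n5=1, giving Y1=1, Y2=1. Observed Y1=0, Y2=0.
Test 1: faults giving observed Y1=0, Y2=0 are {n2 stuck-at-1, n3 stuck-at-1, n4 stuck-at-0}.
Test 2 (x1=0, x2=1, x3=0, x4=0): fault-free n0=0, n1=1, n2=1, n3=0, n4=1, n5=1 → Y1=1, Y2=1; observed Y1=1, Y2=1. Eliminates n3 stuck-at-1, n4 stuck-at-0.
Only n2 stuck-at-1 is consistent with every test.

n2 stuck-at-1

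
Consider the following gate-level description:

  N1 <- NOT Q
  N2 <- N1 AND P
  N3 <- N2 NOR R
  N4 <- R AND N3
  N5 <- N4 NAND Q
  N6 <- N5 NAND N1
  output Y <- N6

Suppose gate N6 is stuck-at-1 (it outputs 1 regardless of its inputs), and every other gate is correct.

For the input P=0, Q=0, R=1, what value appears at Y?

1

Propagate with N6 forced: N1=1, N2=0, N3=0, N4=0, N5=1, N6=1 [stuck-at-1].
So Y = 1. (Without the fault it would be 0.)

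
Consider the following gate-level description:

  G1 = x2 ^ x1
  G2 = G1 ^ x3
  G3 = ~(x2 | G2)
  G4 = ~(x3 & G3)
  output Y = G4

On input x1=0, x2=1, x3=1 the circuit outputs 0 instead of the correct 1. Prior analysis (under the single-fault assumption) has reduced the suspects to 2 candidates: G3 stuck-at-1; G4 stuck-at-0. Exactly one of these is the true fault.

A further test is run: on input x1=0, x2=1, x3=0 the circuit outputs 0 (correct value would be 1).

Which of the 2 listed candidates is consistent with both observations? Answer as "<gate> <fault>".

G4 stuck-at-0

Evaluate each candidate on input x1=0, x2=1, x3=0:
  G3 stuck-at-1: G1=1, G2=1, G3=1 [stuck-at-1], G4=1 → 1 — eliminated
  G4 stuck-at-0: G1=1, G2=1, G3=0, G4=0 [stuck-at-0] → 0 — matches
Only G4 stuck-at-0 reproduces the observed 0.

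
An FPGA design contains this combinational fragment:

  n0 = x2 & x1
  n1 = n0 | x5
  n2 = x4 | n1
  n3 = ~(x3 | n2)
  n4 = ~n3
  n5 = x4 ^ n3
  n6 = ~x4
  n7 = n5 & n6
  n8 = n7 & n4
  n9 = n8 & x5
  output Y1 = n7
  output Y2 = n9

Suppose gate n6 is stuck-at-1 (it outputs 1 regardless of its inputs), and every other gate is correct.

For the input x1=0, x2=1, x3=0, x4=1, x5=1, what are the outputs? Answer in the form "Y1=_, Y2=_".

Propagate with n6 forced: n0=0, n1=1, n2=1, n3=0, n4=1, n5=1, n6=1 [stuck-at-1], n7=1, n8=1, n9=1.
So the outputs are Y1=1, Y2=1. (Without the fault they would be Y1=0, Y2=0.)

Y1=1, Y2=1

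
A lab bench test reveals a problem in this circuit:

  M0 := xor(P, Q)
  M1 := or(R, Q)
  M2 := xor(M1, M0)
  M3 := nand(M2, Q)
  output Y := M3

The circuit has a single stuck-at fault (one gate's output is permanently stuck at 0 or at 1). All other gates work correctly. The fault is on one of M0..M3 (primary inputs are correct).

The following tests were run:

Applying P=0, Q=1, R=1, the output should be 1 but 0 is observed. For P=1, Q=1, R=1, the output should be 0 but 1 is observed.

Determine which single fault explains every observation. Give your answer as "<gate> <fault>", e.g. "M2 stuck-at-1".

M1 stuck-at-0

Fault-free values for test 1 (P=0, Q=1, R=1): M0=1, M1=1, M2=0, M3=1, giving Y=1. Observed 0.
Test 1: faults giving observed 0 are {M0 stuck-at-0, M1 stuck-at-0, M2 stuck-at-1, M3 stuck-at-0}.
Test 2 (P=1, Q=1, R=1): fault-free M0=0, M1=1, M2=1, M3=0 → 0; observed 1. Eliminates M0 stuck-at-0, M2 stuck-at-1, M3 stuck-at-0.
Only M1 stuck-at-0 is consistent with every test.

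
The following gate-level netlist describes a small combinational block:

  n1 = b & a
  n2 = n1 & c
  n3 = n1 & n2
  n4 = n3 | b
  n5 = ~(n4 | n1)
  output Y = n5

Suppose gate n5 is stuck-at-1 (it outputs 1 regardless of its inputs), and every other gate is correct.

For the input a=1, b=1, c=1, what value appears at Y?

Propagate with n5 forced: n1=1, n2=1, n3=1, n4=1, n5=1 [stuck-at-1].
So Y = 1. (Without the fault it would be 0.)

1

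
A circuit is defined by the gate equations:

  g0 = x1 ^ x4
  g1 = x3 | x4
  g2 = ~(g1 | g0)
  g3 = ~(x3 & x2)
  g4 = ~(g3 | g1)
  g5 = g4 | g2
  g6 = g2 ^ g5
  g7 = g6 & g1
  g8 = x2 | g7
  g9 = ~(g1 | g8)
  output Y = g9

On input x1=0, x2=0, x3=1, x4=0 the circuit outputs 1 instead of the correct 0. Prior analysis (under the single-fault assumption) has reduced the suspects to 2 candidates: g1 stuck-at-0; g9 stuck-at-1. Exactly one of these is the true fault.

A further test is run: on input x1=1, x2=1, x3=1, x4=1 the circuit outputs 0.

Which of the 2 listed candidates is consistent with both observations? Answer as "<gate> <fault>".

Evaluate each candidate on input x1=1, x2=1, x3=1, x4=1:
  g1 stuck-at-0: g0=0, g1=0 [stuck-at-0], g2=1, g3=0, g4=1, g5=1, g6=0, g7=0, g8=1, g9=0 → 0 — matches
  g9 stuck-at-1: g0=0, g1=1, g2=0, g3=0, g4=0, g5=0, g6=0, g7=0, g8=1, g9=1 [stuck-at-1] → 1 — eliminated
Only g1 stuck-at-0 reproduces the observed 0.

g1 stuck-at-0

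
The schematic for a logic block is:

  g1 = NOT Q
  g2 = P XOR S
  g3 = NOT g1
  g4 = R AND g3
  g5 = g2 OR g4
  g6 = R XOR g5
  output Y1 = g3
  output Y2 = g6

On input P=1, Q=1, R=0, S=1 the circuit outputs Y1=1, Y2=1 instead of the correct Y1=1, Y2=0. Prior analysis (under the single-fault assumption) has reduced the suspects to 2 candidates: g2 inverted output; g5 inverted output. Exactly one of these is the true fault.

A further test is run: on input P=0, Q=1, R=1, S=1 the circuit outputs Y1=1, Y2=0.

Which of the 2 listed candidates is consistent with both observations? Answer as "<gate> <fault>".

Evaluate each candidate on input P=0, Q=1, R=1, S=1:
  g2 inverted output: g1=0, g2=0 [inverted output], g3=1, g4=1, g5=1, g6=0 → Y1=1, Y2=0 — matches
  g5 inverted output: g1=0, g2=1, g3=1, g4=1, g5=0 [inverted output], g6=1 → Y1=1, Y2=1 — eliminated
Only g2 inverted output reproduces the observed Y1=1, Y2=0.

g2 inverted output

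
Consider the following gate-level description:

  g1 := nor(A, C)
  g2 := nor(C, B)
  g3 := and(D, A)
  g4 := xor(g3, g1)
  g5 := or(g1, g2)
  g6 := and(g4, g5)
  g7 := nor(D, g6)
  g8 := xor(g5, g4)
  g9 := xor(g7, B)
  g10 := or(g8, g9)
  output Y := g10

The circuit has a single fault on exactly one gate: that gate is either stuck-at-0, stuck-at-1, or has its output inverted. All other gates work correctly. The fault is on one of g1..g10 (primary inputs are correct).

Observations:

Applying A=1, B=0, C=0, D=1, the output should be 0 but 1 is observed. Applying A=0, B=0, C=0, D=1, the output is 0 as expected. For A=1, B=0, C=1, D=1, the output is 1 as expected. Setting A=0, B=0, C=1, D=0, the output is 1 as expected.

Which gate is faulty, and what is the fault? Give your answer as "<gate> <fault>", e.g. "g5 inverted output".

g2 stuck-at-0

Fault-free values for test 1 (A=1, B=0, C=0, D=1): g1=0, g2=1, g3=1, g4=1, g5=1, g6=1, g7=0, g8=0, g9=0, g10=0, giving Y=0. Observed 1.
Test 1: faults giving observed 1 are {g1 stuck-at-1, g1 inverted output, g2 stuck-at-0, g2 inverted output, g3 stuck-at-0, g3 inverted output, g4 stuck-at-0, g4 inverted output, g5 stuck-at-0, g5 inverted output, g7 stuck-at-1, g7 inverted output, g8 stuck-at-1, g8 inverted output, g9 stuck-at-1, g9 inverted output, g10 stuck-at-1, g10 inverted output}.
Test 2 (A=0, B=0, C=0, D=1): fault-free g1=1, g2=1, g3=0, g4=1, g5=1, g6=1, g7=0, g8=0, g9=0, g10=0 → 0; observed 0. Eliminates g1 inverted output, g3 inverted output, g4 stuck-at-0, g4 inverted output, g5 stuck-at-0, g5 inverted output, g7 stuck-at-1, g7 inverted output, g8 stuck-at-1, g8 inverted output, g9 stuck-at-1, g9 inverted output, g10 stuck-at-1, g10 inverted output.
Test 3 (A=1, B=0, C=1, D=1): fault-free g1=0, g2=0, g3=1, g4=1, g5=0, g6=0, g7=0, g8=1, g9=0, g10=1 → 1; observed 1. Eliminates g2 inverted output, g3 stuck-at-0.
Test 4 (A=0, B=0, C=1, D=0): fault-free g1=0, g2=0, g3=0, g4=0, g5=0, g6=0, g7=1, g8=0, g9=1, g10=1 → 1; observed 1. Eliminates g1 stuck-at-1.
Only g2 stuck-at-0 is consistent with every test.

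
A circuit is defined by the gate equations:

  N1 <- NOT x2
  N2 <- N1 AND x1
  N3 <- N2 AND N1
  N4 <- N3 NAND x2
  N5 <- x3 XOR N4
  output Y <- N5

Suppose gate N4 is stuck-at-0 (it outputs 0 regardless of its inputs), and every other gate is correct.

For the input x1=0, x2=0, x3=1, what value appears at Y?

Propagate with N4 forced: N1=1, N2=0, N3=0, N4=0 [stuck-at-0], N5=1.
So Y = 1. (Without the fault it would be 0.)

1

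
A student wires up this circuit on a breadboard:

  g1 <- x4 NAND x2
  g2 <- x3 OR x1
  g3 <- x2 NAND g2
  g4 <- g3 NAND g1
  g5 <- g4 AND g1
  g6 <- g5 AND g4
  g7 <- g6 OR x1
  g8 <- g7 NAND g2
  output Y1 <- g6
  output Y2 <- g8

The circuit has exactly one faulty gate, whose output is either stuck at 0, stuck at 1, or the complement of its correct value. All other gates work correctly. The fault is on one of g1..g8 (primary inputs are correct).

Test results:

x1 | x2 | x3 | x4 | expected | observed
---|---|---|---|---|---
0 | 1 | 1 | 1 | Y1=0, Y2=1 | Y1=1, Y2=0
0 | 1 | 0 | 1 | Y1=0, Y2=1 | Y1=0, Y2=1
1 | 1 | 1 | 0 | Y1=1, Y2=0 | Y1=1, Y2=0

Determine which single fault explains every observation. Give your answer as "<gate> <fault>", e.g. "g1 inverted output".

Fault-free values for test 1 (x1=0, x2=1, x3=1, x4=1): g1=0, g2=1, g3=0, g4=1, g5=0, g6=0, g7=0, g8=1, giving Y1=0, Y2=1. Observed Y1=1, Y2=0.
Test 1: faults giving observed Y1=1, Y2=0 are {g1 stuck-at-1, g1 inverted output, g5 stuck-at-1, g5 inverted output, g6 stuck-at-1, g6 inverted output}.
Test 2 (x1=0, x2=1, x3=0, x4=1): fault-free g1=0, g2=0, g3=1, g4=1, g5=0, g6=0, g7=0, g8=1 → Y1=0, Y2=1; observed Y1=0, Y2=1. Eliminates g5 stuck-at-1, g5 inverted output, g6 stuck-at-1, g6 inverted output.
Test 3 (x1=1, x2=1, x3=1, x4=0): fault-free g1=1, g2=1, g3=0, g4=1, g5=1, g6=1, g7=1, g8=0 → Y1=1, Y2=0; observed Y1=1, Y2=0. Eliminates g1 inverted output.
Only g1 stuck-at-1 is consistent with every test.

g1 stuck-at-1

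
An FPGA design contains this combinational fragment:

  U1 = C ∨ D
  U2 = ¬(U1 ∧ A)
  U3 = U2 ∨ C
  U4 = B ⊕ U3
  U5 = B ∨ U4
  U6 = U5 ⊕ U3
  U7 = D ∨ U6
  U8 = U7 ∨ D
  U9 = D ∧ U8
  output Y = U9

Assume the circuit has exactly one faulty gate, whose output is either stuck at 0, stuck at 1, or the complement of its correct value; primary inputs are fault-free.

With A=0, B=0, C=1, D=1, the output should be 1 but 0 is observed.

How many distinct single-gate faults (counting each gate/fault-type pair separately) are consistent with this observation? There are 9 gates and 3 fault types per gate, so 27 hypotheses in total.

Fault-free: U1=1, U2=1, U3=1, U4=1, U5=1, U6=0, U7=1, U8=1, U9=1 → 1. Observed 0.
  U1: none of the 3 fault types match ✗
  U2: none of the 3 fault types match ✗
  U3: none of the 3 fault types match ✗
  U4: none of the 3 fault types match ✗
  U5: none of the 3 fault types match ✗
  U6: none of the 3 fault types match ✗
  U7: none of the 3 fault types match ✗
  U8: stuck-at-0, inverted output ✓; others ✗
  U9: stuck-at-0, inverted output ✓; others ✗
Consistent faults: {U8 stuck-at-0, U8 inverted output, U9 stuck-at-0, U9 inverted output} — 4 in all.

4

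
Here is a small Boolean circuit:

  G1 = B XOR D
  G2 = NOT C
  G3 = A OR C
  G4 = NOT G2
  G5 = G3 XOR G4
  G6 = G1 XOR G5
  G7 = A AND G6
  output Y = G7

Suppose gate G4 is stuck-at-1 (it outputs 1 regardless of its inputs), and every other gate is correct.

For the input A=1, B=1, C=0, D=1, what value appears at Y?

Propagate with G4 forced: G1=0, G2=1, G3=1, G4=1 [stuck-at-1], G5=0, G6=0, G7=0.
So Y = 0. (Without the fault it would be 1.)

0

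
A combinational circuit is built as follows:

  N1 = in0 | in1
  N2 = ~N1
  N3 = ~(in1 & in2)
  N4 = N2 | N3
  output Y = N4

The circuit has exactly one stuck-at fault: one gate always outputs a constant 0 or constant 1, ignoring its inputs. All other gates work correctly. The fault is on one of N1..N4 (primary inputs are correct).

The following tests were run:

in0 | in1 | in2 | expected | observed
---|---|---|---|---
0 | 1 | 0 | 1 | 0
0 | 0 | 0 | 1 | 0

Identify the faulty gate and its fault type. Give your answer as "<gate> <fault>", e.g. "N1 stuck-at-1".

Fault-free values for test 1 (in0=0, in1=1, in2=0): N1=1, N2=0, N3=1, N4=1, giving Y=1. Observed 0.
Test 1: faults giving observed 0 are {N3 stuck-at-0, N4 stuck-at-0}.
Test 2 (in0=0, in1=0, in2=0): fault-free N1=0, N2=1, N3=1, N4=1 → 1; observed 0. Eliminates N3 stuck-at-0.
Only N4 stuck-at-0 is consistent with every test.

N4 stuck-at-0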